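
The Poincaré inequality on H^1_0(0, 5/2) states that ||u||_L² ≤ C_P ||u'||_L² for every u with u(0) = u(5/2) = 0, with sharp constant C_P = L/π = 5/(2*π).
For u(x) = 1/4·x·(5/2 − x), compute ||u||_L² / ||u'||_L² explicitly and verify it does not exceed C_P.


||u||_L² / ||u'||_L² = sqrt(10)/4 < C_P = 5/(2*π).

u(x) = 1/4·x·(5/2 − x), so u'(x) = 5/8 - x/2.
u(x) = 1/4·x·(5/2 − x) vanishes at x = 0 and x = 5/2, so u ∈ H^1_0(0, 5/2). Differentiate via the product rule and integrate the resulting polynomials term by term.
  ∫_0^5/2 u² dx = ∫_0^5/2 (x^4/16 - 5*x^3/16 + 25*x^2/64) dx. Term by term:
    ∫_0^5/2 x^4/16 dx = 625/512;  ∫_0^5/2 -5*x^3/16 dx = -3125/1024;  ∫_0^5/2 25*x^2/64 dx = 3125/1536.
  Sum: 625/512 − 3125/1024 + 3125/1536 = 625/3072.
  ∫_0^5/2 (u')² dx = ∫_0^5/2 (x^2/4 - 5*x/8 + 25/64) dx. Term by term:
    ∫_0^5/2 x^2/4 dx = 125/96;  ∫_0^5/2 -5*x/8 dx = -125/64;  ∫_0^5/2 25/64 dx = 125/128.
  Sum: 125/96 − 125/64 + 125/128 = 125/384.
∫_0^5/2 u² dx = 625/3072, so ||u||_L² = 25*sqrt(3)/96.
∫_0^5/2 (u')² dx = 125/384, so ||u'||_L² = 5*sqrt(30)/48.
Ratio ||u||_L² / ||u'||_L² = sqrt(10)/4.
Sharp Poincaré constant on H^1_0(0, 5/2) is C_P = L/π = 5/(2*π), achieved by sin(2*π/5·x).
A polynomial bump cannot attain the sharp Poincaré constant (only the first sine eigenfunction does), so the ratio is strictly less than C_P, consistent with ||u||_L² ≤ C_P ||u'||_L².


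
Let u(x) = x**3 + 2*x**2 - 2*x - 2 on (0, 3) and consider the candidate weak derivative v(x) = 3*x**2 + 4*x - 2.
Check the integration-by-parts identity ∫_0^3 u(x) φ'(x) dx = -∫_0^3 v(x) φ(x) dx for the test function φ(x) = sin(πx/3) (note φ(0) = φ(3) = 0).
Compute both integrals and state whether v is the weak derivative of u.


LHS = -105/π + 324/π^3, RHS = -105/π + 324/π^3. Yes, v = u' weakly.

u(x) = x**3 + 2*x**2 - 2*x - 2, classical derivative u'(x) = 3*x**2 + 4*x - 2.
φ(x) = sin(πx/3), so φ'(x) = π*cos(π*x/3)/3.
Note φ(0) = φ(3) = 0, so the boundary term u·φ vanishes.
LHS = ∫_0^3 u(x) φ'(x) dx = ∫_0^3 (π*x^3*cos(π*x/3)/3 + 2*π*x^2*cos(π*x/3)/3 - 2*π*x*cos(π*x/3)/3 - 2*π*cos(π*x/3)/3) dx. Term by term:
  ∫_0^3 -2*π*cos(π*x/3)/3 dx = 0;  ∫_0^3 -2*π*x*cos(π*x/3)/3 dx = 12/π;  ∫_0^3 π*x^3*cos(π*x/3)/3 dx = -81/π + 324/π^3;
  ∫_0^3 2*π*x^2*cos(π*x/3)/3 dx = -36/π.
Sum: 0 + 12/π + -81/π + 324/π^3 − 36/π = -105/π + 324/π^3.
So LHS = -105/π + 324/π^3.
∫_0^3 v(x) φ(x) dx = ∫_0^3 (3*x^2*sin(π*x/3) + 4*x*sin(π*x/3) - 2*sin(π*x/3)) dx. Term by term:
  ∫_0^3 -2*sin(π*x/3) dx = -12/π;  ∫_0^3 3*x^2*sin(π*x/3) dx = -324/π^3 + 81/π;  ∫_0^3 4*x*sin(π*x/3) dx = 36/π.
Sum: -12/π + -324/π^3 + 81/π + 36/π = -324/π^3 + 105/π.
So RHS = -∫_0^3 v(x) φ(x) dx = -105/π + 324/π^3.
LHS = RHS, so the identity holds for this test φ.
Moreover u is smooth here and v(x) = u'(x) = 3*x**2 + 4*x - 2 pointwise, so the identity holds for every test function. Hence v is the weak derivative of u.


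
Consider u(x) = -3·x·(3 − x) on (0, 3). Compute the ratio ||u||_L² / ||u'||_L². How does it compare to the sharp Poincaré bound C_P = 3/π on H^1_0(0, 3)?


||u||_L² / ||u'||_L² = 3*sqrt(10)/10 < C_P = 3/π.

u(x) = -3·x·(3 − x), so u'(x) = 6*x - 9.
u(x) = -3·x·(3 − x) vanishes at x = 0 and x = 3, so u ∈ H^1_0(0, 3). Differentiate via the product rule and integrate the resulting polynomials term by term.
  ∫_0^3 u² dx = ∫_0^3 (9*x^4 - 54*x^3 + 81*x^2) dx. Term by term:
    ∫_0^3 9*x^4 dx = 2187/5;  ∫_0^3 -54*x^3 dx = -2187/2;  ∫_0^3 81*x^2 dx = 729.
  Sum: 2187/5 − 2187/2 + 729 = 729/10.
  ∫_0^3 (u')² dx = ∫_0^3 (36*x^2 - 108*x + 81) dx. Term by term:
    ∫_0^3 36*x^2 dx = 324;  ∫_0^3 -108*x dx = -486;  ∫_0^3 81 dx = 243.
  Sum: 324 − 486 + 243 = 81.
∫_0^3 u² dx = 729/10, so ||u||_L² = 27*sqrt(10)/10.
∫_0^3 (u')² dx = 81, so ||u'||_L² = 9.
Ratio ||u||_L² / ||u'||_L² = 3*sqrt(10)/10.
Sharp Poincaré constant on H^1_0(0, 3) is C_P = L/π = 3/π, achieved by sin(π/3·x).
A polynomial bump cannot attain the sharp Poincaré constant (only the first sine eigenfunction does), so the ratio is strictly less than C_P, consistent with ||u||_L² ≤ C_P ||u'||_L².


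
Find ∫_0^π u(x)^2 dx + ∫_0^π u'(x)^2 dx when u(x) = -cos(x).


||u||_{H^1(0,π)}^2 = π

u'(x) = sin(x).
Expand u² and (u')² and integrate term by term on (0, π), using: for integers n ≥ 1, ∫_0^π sin²(nx) dx = ∫_0^π cos²(nx) dx = π/2; for n ≠ n', ∫_0^π sin(nx)sin(n'x) dx = ∫_0^π cos(nx)cos(n'x) dx = 0; and by product-to-sum, ∫_0^π sin(nx)cos(n'x) dx = ½∫_0^π [sin((n+n')x) + sin((n−n')x)] dx, which is 0 when n+n' is even and 2n/(n²−n'²) when n+n' is odd (it need not vanish on (0, π)).
  u² squared terms: (-1)²·∫cos(x)² dx = 1·π/2 = π/2.
  So ∫_0^π u² dx = π/2.
  (u')² squared terms: (1)²·∫sin(x)² dx = 1·π/2 = π/2.
  So ∫_0^π (u')² dx = π/2.
||u||_{H^1}^2 = (π/2) + (π/2) = π.


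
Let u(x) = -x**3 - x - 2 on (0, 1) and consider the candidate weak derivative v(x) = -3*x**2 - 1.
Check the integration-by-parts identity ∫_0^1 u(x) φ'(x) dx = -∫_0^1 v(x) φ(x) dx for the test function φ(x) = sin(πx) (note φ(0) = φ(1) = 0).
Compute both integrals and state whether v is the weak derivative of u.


LHS = -12/π^3 + 5/π, RHS = -12/π^3 + 5/π. Yes, v = u' weakly.

u(x) = -x**3 - x - 2, classical derivative u'(x) = -3*x**2 - 1.
φ(x) = sin(πx), so φ'(x) = π*cos(π*x).
Note φ(0) = φ(1) = 0, so the boundary term u·φ vanishes.
LHS = ∫_0^1 u(x) φ'(x) dx = ∫_0^1 (-π*x^3*cos(π*x) - π*x*cos(π*x) - 2*π*cos(π*x)) dx. Term by term:
  ∫_0^1 -2*π*cos(π*x) dx = 0;  ∫_0^1 -π*x*cos(π*x) dx = 2/π;  ∫_0^1 -π*x^3*cos(π*x) dx = -12/π^3 + 3/π.
Sum: 0 + 2/π + -12/π^3 + 3/π = -12/π^3 + 5/π.
So LHS = -12/π^3 + 5/π.
∫_0^1 v(x) φ(x) dx = ∫_0^1 (-3*x^2*sin(π*x) - sin(π*x)) dx. Term by term:
  ∫_0^1 -sin(π*x) dx = -2/π;  ∫_0^1 -3*x^2*sin(π*x) dx = -3/π + 12/π^3.
Sum: -2/π + -3/π + 12/π^3 = -5/π + 12/π^3.
So RHS = -∫_0^1 v(x) φ(x) dx = -12/π^3 + 5/π.
LHS = RHS, so the identity holds for this test φ.
Moreover u is smooth here and v(x) = u'(x) = -3*x**2 - 1 pointwise, so the identity holds for every test function. Hence v is the weak derivative of u.


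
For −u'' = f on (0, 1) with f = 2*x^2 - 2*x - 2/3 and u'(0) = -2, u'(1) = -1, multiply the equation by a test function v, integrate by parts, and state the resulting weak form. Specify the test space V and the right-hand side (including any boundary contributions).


V = H^1(0, 1) (v unrestricted at boundary; u is determined up to an additive constant); weak form: ∫_0^1 u'v' dx = ∫_0^1 (2*x^2 - 2*x - 2/3) v dx − v(1) + 2·v(0) for all v ∈ V.

Multiply both sides by a test function v and integrate from 0 to 1:
  ∫_0^1 −u''(x) v(x) dx = ∫_0^1 f(x) v(x) dx.
Integrate the LHS by parts once:
  ∫_0^1 −u'' v dx = −[u'(x) v(x)]_0^1 + ∫_0^1 u'(x) v'(x) dx.
Thus ∫_0^1 u'(x) v'(x) dx = ∫_0^1 f(x) v(x) dx + [u'(x) v(x)]_0^1.
Choose V so that boundary terms are either known or forced to vanish.
u has inhomogeneous Neumann u'(0) = -2, u'(1) = -1. [u' v]_0^1 = (-1)·v(1) − (-2)·v(0) = − v(1) + 2·v(0). Take V = H^1(0, 1); boundary term becomes part of RHS.
Weak formulation: find u (satisfying any essential BC) such that ∫_0^1 u'(x) v'(x) dx = ∫_0^1 f v dx − v(1) + 2·v(0) for all v ∈ V (Neumann data are natural BCs: they enter the RHS as boundary terms).
Substituting f(x) = 2*x^2 - 2*x - 2/3, the right-hand side is ∫_0^1 (2*x^2 - 2*x - 2/3) v dx − v(1) + 2·v(0).
Compatibility check (pure Neumann): taking v ≡ 1 ∈ V gives 0 = ∫_0^1 f dx + (-1) − (-2), i.e. ∫_0^1 f dx must equal u'(0) − u'(1) = -1. Indeed ∫_0^1 (2*x^2 - 2*x - 2/3) dx = -1, so the data are compatible. The solution is then unique only up to an additive constant (fix it e.g. by requiring ∫_0^1 u dx = 0).


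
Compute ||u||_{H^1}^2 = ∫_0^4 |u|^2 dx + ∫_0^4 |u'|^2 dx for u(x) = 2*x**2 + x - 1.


||u||_{H^1}^2 = 21128/15

The H^1 norm (squared) on an interval (0, L) is
  ||u||_{H^1}^2 = ∫_0^L u(x)^2 dx + ∫_0^L u'(x)^2 dx.
Compute u'(x) = 4*x + 1.
Then u(x)^2 = 4*x**4 + 4*x**3 - 3*x**2 - 2*x + 1 and u'(x)^2 = 16*x**2 + 8*x + 1.
Integrate each monomial from 0 to 4 using ∫_0^4 c·x^n dx = c·4^(n+1)/(n+1):
  ∫_0^4 u(x)^2 dx = ∫_0^4 (4*x^4 + 4*x^3 - 3*x^2 - 2*x + 1) dx. Term by term:
    ∫_0^4 4*x^4 dx = 4096/5;  ∫_0^4 4*x^3 dx = 256;  ∫_0^4 -3*x^2 dx = -64;
    ∫_0^4 -2*x dx = -16;  ∫_0^4 1 dx = 4.
  Sum: 4096/5 + 256 − 64 − 16 + 4 = 4996/5.
  ∫_0^4 u'(x)^2 dx = ∫_0^4 (16*x^2 + 8*x + 1) dx. Term by term:
    ∫_0^4 16*x^2 dx = 1024/3;  ∫_0^4 8*x dx = 64;  ∫_0^4 1 dx = 4.
  Sum: 1024/3 + 64 + 4 = 1228/3.
Adding: ||u||_{H^1}^2 = 4996/5 + 1228/3 = 21128/15.


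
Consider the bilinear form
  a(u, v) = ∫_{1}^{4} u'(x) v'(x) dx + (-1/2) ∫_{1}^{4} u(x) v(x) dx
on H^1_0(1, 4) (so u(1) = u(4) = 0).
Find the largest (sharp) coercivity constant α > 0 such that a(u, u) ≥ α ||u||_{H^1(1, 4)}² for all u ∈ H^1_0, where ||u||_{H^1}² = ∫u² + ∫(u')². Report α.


α = (-9/2 + π^2)/(9 + π^2)

Coercivity of a(·,·) on H^1_0(1, 4) means a(u, u) ≥ α ||u||_{H^1}² for every u ∈ H^1_0.
The interval has length L = 3, and Poincaré/coercivity depend only on L. Here a(u, u) = ∫(u')² + (-1/2)·∫u².
Here c = -1/2 < 0 with |c| < (π/L)² = π^2/9, so coercivity still holds. The condition a(u,u) ≥ α||u||_{H^1}² reads (1−α)∫(u')² ≥ (α−c)∫u². Any admissible α is ≤ 1 (rapidly oscillating u have ∫u²/∫(u')² → 0), and α = 1 would force 0 ≥ (1−c)∫u², impossible since c < 1; so 1−α > 0. By the sharp Poincaré inequality on H^1_0 of an interval of length L, ∫(u')² ≥ (π/L)²∫u² with equality for the first sine mode sin(π(x−x₀)/L) (x₀ the left endpoint), so the inequality holds for all u iff (1−α)(π/L)² ≥ α − c, i.e. α ≤ ((π/L)² + c)/((π/L)² + 1) = (1 + c(L/π)²)/(1 + (L/π)²). (Direct route, valid since c ≤ 0: Poincaré gives c∫u² ≥ c(L/π)²∫(u')², so a(u,u) ≥ (1 + c(L/π)²)∫(u')², while ||u||_{H^1}² ≤ (1 + (L/π)²)∫(u')²; dividing yields the same α.) With (π/L)² = π^2/9 and c = -1/2, the largest admissible constant is α = ((π/L)² + c)/((π/L)² + 1).
Simplifying, α = (-9/2 + π^2)/(9 + π^2).


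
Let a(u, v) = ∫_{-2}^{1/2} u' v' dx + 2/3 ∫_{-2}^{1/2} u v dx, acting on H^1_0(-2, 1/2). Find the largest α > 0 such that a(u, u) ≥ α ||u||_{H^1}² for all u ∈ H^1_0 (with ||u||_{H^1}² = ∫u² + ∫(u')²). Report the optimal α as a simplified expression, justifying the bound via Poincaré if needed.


α = 2*(25 + 6*π^2)/(3*(25 + 4*π^2))

Coercivity of a(·,·) on H^1_0(-2, 1/2) means a(u, u) ≥ α ||u||_{H^1}² for every u ∈ H^1_0.
The interval has length L = 5/2, and Poincaré/coercivity depend only on L. Here a(u, u) = ∫(u')² + (2/3)·∫u².
Here 0 < c = 2/3 < 1. The condition a(u,u) ≥ α||u||_{H^1}² reads (1−α)∫(u')² ≥ (α−c)∫u². Any admissible α is ≤ 1 (rapidly oscillating u have ∫u²/∫(u')² → 0), and α = 1 would force 0 ≥ (1−c)∫u², impossible since c < 1; so 1−α > 0. By the sharp Poincaré inequality on H^1_0 of an interval of length L, ∫(u')² ≥ (π/L)²∫u² with equality for the first sine mode sin(π(x−x₀)/L) (x₀ the left endpoint), so the inequality holds for all u iff (1−α)(π/L)² ≥ α − c, i.e. α ≤ ((π/L)² + c)/((π/L)² + 1) = (1 + c(L/π)²)/(1 + (L/π)²). With (π/L)² = 4*π^2/25 and c = 2/3, the largest admissible constant is α = ((π/L)² + c)/((π/L)² + 1).
Simplifying, α = 2*(25 + 6*π^2)/(3*(25 + 4*π^2)).


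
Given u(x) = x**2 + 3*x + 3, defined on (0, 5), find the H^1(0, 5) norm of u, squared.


||u||_{H^1}^2 = 16915/6

The H^1 norm (squared) on an interval (0, L) is
  ||u||_{H^1}^2 = ∫_0^L u(x)^2 dx + ∫_0^L u'(x)^2 dx.
Compute u'(x) = 2*x + 3.
Then u(x)^2 = x**4 + 6*x**3 + 15*x**2 + 18*x + 9 and u'(x)^2 = 4*x**2 + 12*x + 9.
Integrate each monomial from 0 to 5 using ∫_0^5 c·x^n dx = c·5^(n+1)/(n+1):
  ∫_0^5 u(x)^2 dx = ∫_0^5 (x^4 + 6*x^3 + 15*x^2 + 18*x + 9) dx. Term by term:
    ∫_0^5 x^4 dx = 625;  ∫_0^5 6*x^3 dx = 1875/2;  ∫_0^5 15*x^2 dx = 625;
    ∫_0^5 18*x dx = 225;  ∫_0^5 9 dx = 45.
  Sum: 625 + 1875/2 + 625 + 225 + 45 = 4915/2.
  ∫_0^5 u'(x)^2 dx = ∫_0^5 (4*x^2 + 12*x + 9) dx. Term by term:
    ∫_0^5 4*x^2 dx = 500/3;  ∫_0^5 12*x dx = 150;  ∫_0^5 9 dx = 45.
  Sum: 500/3 + 150 + 45 = 1085/3.
Adding: ||u||_{H^1}^2 = 4915/2 + 1085/3 = 16915/6.


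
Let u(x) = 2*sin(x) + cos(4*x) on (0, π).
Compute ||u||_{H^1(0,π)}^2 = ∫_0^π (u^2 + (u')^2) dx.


||u||_{H^1(0,π)}^2 = -136/15 + 25*π/2

u'(x) = -4*sin(4*x) + 2*cos(x).
Expand u² and (u')² and integrate term by term on (0, π), using: for integers n ≥ 1, ∫_0^π sin²(nx) dx = ∫_0^π cos²(nx) dx = π/2; for n ≠ n', ∫_0^π sin(nx)sin(n'x) dx = ∫_0^π cos(nx)cos(n'x) dx = 0; and by product-to-sum, ∫_0^π sin(nx)cos(n'x) dx = ½∫_0^π [sin((n+n')x) + sin((n−n')x)] dx, which is 0 when n+n' is even and 2n/(n²−n'²) when n+n' is odd (it need not vanish on (0, π)).
  u² squared terms: (2)²·∫sin(x)² dx = 4·π/2 = 2*π;  (1)²·∫cos(4x)² dx = 1·π/2 = π/2.
  u² cross terms: 2·(2)·(1)·∫sin(x)·cos(4x) dx = 4·(-2/15) = -8/15.
  So ∫_0^π u² dx = 2*π + π/2 − 8/15 = -8/15 + 5*π/2.
  (u')² squared terms: (-4)²·∫sin(4x)² dx = 16·π/2 = 8*π;  (2)²·∫cos(x)² dx = 4·π/2 = 2*π.
  (u')² cross terms: 2·(-4)·(2)·∫sin(4x)·cos(x) dx = -16·(8/15) = -128/15.
  So ∫_0^π (u')² dx = 8*π + 2*π − 128/15 = -128/15 + 10*π.
||u||_{H^1}^2 = (-8/15 + 5*π/2) + (-128/15 + 10*π) = -136/15 + 25*π/2.


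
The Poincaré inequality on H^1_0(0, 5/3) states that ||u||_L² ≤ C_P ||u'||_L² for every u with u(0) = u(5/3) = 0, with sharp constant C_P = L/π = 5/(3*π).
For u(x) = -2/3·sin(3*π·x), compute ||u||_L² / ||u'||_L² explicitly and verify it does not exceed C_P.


||u||_L² / ||u'||_L² = 1/(3*π) < C_P = 5/(3*π).

u(x) = -2/3·sin(3*π·x), so u'(x) = -2*π*cos(3*π*x).
Writing u(x) = A·sin(kπx/L) with A = -2/3 and k = 5, use ∫_0^L sin²(kπx/L) dx = L/2 and ∫_0^L cos²(kπx/L) dx = L/2.
u² = 4/9·sin²(3*π·x) and (u')² = 4*π^2·cos²(3*π·x), and each of sin², cos² integrates to L/2 = 5/6 over (0, 5/3).
∫_0^5/3 u² dx = 10/27, so ||u||_L² = sqrt(30)/9.
∫_0^5/3 (u')² dx = 10*π^2/3, so ||u'||_L² = sqrt(30)*π/3.
Ratio ||u||_L² / ||u'||_L² = 1/(3*π).
Sharp Poincaré constant on H^1_0(0, 5/3) is C_P = L/π = 5/(3*π), achieved by sin(3*π/5·x).
This is the k = 5 harmonic; the ratio L/(kπ) is strictly less than C_P = L/π, consistent with the sharp inequality ||u||_L² ≤ C_P ||u'||_L².


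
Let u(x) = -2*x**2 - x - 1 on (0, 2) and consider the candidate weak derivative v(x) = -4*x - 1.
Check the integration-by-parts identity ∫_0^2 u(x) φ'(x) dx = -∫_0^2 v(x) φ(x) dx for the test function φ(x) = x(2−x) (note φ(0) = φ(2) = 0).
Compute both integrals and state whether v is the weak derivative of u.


LHS = 20/3, RHS = 20/3. Yes, v = u' weakly.

u(x) = -2*x**2 - x - 1, classical derivative u'(x) = -4*x - 1.
φ(x) = x(2−x), so φ'(x) = 2 - 2*x.
Note φ(0) = φ(2) = 0, so the boundary term u·φ vanishes.
LHS = ∫_0^2 u(x) φ'(x) dx = ∫_0^2 (4*x^3 - 2*x^2 - 2) dx. Term by term:
  ∫_0^2 4*x^3 dx = 16;  ∫_0^2 -2*x^2 dx = -16/3;  ∫_0^2 -2 dx = -4.
Sum: 16 − 16/3 − 4 = 20/3.
So LHS = 20/3.
∫_0^2 v(x) φ(x) dx = ∫_0^2 (4*x^3 - 7*x^2 - 2*x) dx. Term by term:
  ∫_0^2 4*x^3 dx = 16;  ∫_0^2 -7*x^2 dx = -56/3;  ∫_0^2 -2*x dx = -4.
Sum: 16 − 56/3 − 4 = -20/3.
So RHS = -∫_0^2 v(x) φ(x) dx = 20/3.
LHS = RHS, so the identity holds for this test φ.
Moreover u is smooth here and v(x) = u'(x) = -4*x - 1 pointwise, so the identity holds for every test function. Hence v is the weak derivative of u.


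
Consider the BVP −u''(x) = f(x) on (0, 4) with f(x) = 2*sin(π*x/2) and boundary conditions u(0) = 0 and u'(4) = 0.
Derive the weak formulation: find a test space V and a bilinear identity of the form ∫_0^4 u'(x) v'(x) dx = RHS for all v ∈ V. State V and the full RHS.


V = {v ∈ H^1(0, 4) : v(0) = 0} (test functions vanish at x = 0 where u is specified); weak form: ∫_0^4 u'v' dx = ∫_0^4 (2*sin(π*x/2)) v dx for all v ∈ V.

Multiply both sides by a test function v and integrate from 0 to 4:
  ∫_0^4 −u''(x) v(x) dx = ∫_0^4 f(x) v(x) dx.
Integrate the LHS by parts once:
  ∫_0^4 −u'' v dx = −[u'(x) v(x)]_0^4 + ∫_0^4 u'(x) v'(x) dx.
Thus ∫_0^4 u'(x) v'(x) dx = ∫_0^4 f(x) v(x) dx + [u'(x) v(x)]_0^4.
Choose V so that boundary terms are either known or forced to vanish.
Mixed BC: u(0) = 0 (Dirichlet) and u'(4) = 0 (Neumann). Define V = {v ∈ H^1(0, 4) : v(0) = 0}. Then [u' v]_0^4 = u'(4)·v(4) − u'(0)·0 = 0.
Weak formulation: find u (satisfying any essential BC) such that ∫_0^4 u'(x) v'(x) dx = ∫_0^4 f v dx for all v ∈ V (Dirichlet at 0 absorbed into V; the Neumann datum at x = 4 is zero, so no boundary term remains).
Substituting f(x) = 2*sin(π*x/2), the right-hand side is ∫_0^4 (2*sin(π*x/2)) v dx.


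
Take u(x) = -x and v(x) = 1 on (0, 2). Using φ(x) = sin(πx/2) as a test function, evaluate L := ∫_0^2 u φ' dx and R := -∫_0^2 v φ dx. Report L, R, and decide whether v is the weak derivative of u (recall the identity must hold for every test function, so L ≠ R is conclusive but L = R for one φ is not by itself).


LHS = 4/π, RHS = -4/π. No, v is not the weak derivative of u.

u(x) = -x, classical derivative u'(x) = -1.
φ(x) = sin(πx/2), so φ'(x) = π*cos(π*x/2)/2.
Note φ(0) = φ(2) = 0, so the boundary term u·φ vanishes.
LHS = ∫_0^2 u(x) φ'(x) dx = ∫_0^2 (-π*x*cos(π*x/2)/2) dx. Term by term:
  ∫_0^2 -π*x*cos(π*x/2)/2 dx = 4/π.
So LHS = 4/π.
∫_0^2 v(x) φ(x) dx = ∫_0^2 (sin(π*x/2)) dx. Term by term:
  ∫_0^2 sin(π*x/2) dx = 4/π.
So RHS = -∫_0^2 v(x) φ(x) dx = -4/π.
LHS − RHS = 8/π ≠ 0, so the identity fails.
(For a valid weak derivative the identity must hold for EVERY test function, in particular this one. The failure shows v is NOT the weak derivative of u.)
Correct weak derivative would be u'(x) = -1.


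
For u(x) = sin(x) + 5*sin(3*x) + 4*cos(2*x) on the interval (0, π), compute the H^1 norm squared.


||u||_{H^1(0,π)}^2 = 640/3 + 166*π

u'(x) = -8*sin(2*x) + cos(x) + 15*cos(3*x).
Expand u² and (u')² and integrate term by term on (0, π), using: for integers n ≥ 1, ∫_0^π sin²(nx) dx = ∫_0^π cos²(nx) dx = π/2; for n ≠ n', ∫_0^π sin(nx)sin(n'x) dx = ∫_0^π cos(nx)cos(n'x) dx = 0; and by product-to-sum, ∫_0^π sin(nx)cos(n'x) dx = ½∫_0^π [sin((n+n')x) + sin((n−n')x)] dx, which is 0 when n+n' is even and 2n/(n²−n'²) when n+n' is odd (it need not vanish on (0, π)).
  u² squared terms: (4)²·∫cos(2x)² dx = 16·π/2 = 8*π;  (5)²·∫sin(3x)² dx = 25·π/2 = 25*π/2;  (1)²·∫sin(x)² dx = 1·π/2 = π/2.
  u² cross terms: 2·(4)·(5)·∫cos(2x)·sin(3x) dx = 40·(6/5) = 48;  2·(4)·(1)·∫cos(2x)·sin(x) dx = 8·(-2/3) = -16/3;  2·(5)·(1)·∫sin(3x)·sin(x) dx = 10·(0) = 0.
  So ∫_0^π u² dx = 8*π + 25*π/2 + π/2 + 48 − 16/3 + 0 = 128/3 + 21*π.
  (u')² squared terms: (-8)²·∫sin(2x)² dx = 64·π/2 = 32*π;  (15)²·∫cos(3x)² dx = 225·π/2 = 225*π/2;  (1)²·∫cos(x)² dx = 1·π/2 = π/2.
  (u')² cross terms: 2·(-8)·(15)·∫sin(2x)·cos(3x) dx = -240·(-4/5) = 192;  2·(-8)·(1)·∫sin(2x)·cos(x) dx = -16·(4/3) = -64/3;  2·(15)·(1)·∫cos(3x)·cos(x) dx = 30·(0) = 0.
  So ∫_0^π (u')² dx = 32*π + 225*π/2 + π/2 + 192 − 64/3 + 0 = 512/3 + 145*π.
||u||_{H^1}^2 = (128/3 + 21*π) + (512/3 + 145*π) = 640/3 + 166*π.


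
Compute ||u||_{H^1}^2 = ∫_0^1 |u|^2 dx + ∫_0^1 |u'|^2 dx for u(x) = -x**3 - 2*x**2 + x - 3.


||u||_{H^1}^2 = 4237/210

The H^1 norm (squared) on an interval (0, L) is
  ||u||_{H^1}^2 = ∫_0^L u(x)^2 dx + ∫_0^L u'(x)^2 dx.
Compute u'(x) = -3*x**2 - 4*x + 1.
Then u(x)^2 = x**6 + 4*x**5 + 2*x**4 + 2*x**3 + 13*x**2 - 6*x + 9 and u'(x)^2 = 9*x**4 + 24*x**3 + 10*x**2 - 8*x + 1.
Integrate each monomial from 0 to 1 using ∫_0^1 c·x^n dx = c·1^(n+1)/(n+1):
  ∫_0^1 u(x)^2 dx = ∫_0^1 (x^6 + 4*x^5 + 2*x^4 + 2*x^3 + 13*x^2 - 6*x + 9) dx. Term by term:
    ∫_0^1 x^6 dx = 1/7;  ∫_0^1 4*x^5 dx = 2/3;  ∫_0^1 2*x^4 dx = 2/5;
    ∫_0^1 2*x^3 dx = 1/2;  ∫_0^1 13*x^2 dx = 13/3;  ∫_0^1 -6*x dx = -3;
    ∫_0^1 9 dx = 9.
  Sum: 1/7 + 2/3 + 2/5 + 1/2 + 13/3 − 3 + 9 = 843/70.
  ∫_0^1 u'(x)^2 dx = ∫_0^1 (9*x^4 + 24*x^3 + 10*x^2 - 8*x + 1) dx. Term by term:
    ∫_0^1 9*x^4 dx = 9/5;  ∫_0^1 24*x^3 dx = 6;  ∫_0^1 10*x^2 dx = 10/3;
    ∫_0^1 -8*x dx = -4;  ∫_0^1 1 dx = 1.
  Sum: 9/5 + 6 + 10/3 − 4 + 1 = 122/15.
Adding: ||u||_{H^1}^2 = 843/70 + 122/15 = 4237/210.


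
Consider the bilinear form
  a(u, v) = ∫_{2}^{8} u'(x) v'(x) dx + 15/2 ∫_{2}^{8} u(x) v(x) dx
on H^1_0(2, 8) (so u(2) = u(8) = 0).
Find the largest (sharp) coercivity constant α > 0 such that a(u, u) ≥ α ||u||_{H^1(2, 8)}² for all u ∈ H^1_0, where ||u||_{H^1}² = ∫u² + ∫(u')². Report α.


α = 1

Coercivity of a(·,·) on H^1_0(2, 8) means a(u, u) ≥ α ||u||_{H^1}² for every u ∈ H^1_0.
The interval has length L = 6, and Poincaré/coercivity depend only on L. Here a(u, u) = ∫(u')² + (15/2)·∫u².
Here c = 15/2 ≥ 1, so a(u,u) = ∫(u')² + c∫u² ≥ ∫(u')² + ∫u² = ||u||_{H^1}², i.e. α = 1 works. No larger α is possible: a(u,u) ≥ α||u||_{H^1}² means (1−α)∫(u')² ≥ (α−c)∫u², and for the modes u_n = sin(nπ(x−x₀)/L) (x₀ the left endpoint) one has ∫u_n²/∫(u_n')² = (L/(nπ))² → 0, so a(u_n,u_n)/||u_n||_{H^1}² → 1. Hence the optimal constant is α = 1.
Therefore α = 1.


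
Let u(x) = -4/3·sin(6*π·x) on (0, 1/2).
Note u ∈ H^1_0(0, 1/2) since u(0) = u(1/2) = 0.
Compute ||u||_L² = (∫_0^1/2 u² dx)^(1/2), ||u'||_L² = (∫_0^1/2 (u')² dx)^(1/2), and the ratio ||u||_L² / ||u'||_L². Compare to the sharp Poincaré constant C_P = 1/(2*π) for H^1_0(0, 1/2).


||u||_L² / ||u'||_L² = 1/(6*π) < C_P = 1/(2*π).

u(x) = -4/3·sin(6*π·x), so u'(x) = -8*π*cos(6*π*x).
Writing u(x) = A·sin(kπx/L) with A = -4/3 and k = 3, use ∫_0^L sin²(kπx/L) dx = L/2 and ∫_0^L cos²(kπx/L) dx = L/2.
u² = 16/9·sin²(6*π·x) and (u')² = 64*π^2·cos²(6*π·x), and each of sin², cos² integrates to L/2 = 1/4 over (0, 1/2).
∫_0^1/2 u² dx = 4/9, so ||u||_L² = 2/3.
∫_0^1/2 (u')² dx = 16*π^2, so ||u'||_L² = 4*π.
Ratio ||u||_L² / ||u'||_L² = 1/(6*π).
Sharp Poincaré constant on H^1_0(0, 1/2) is C_P = L/π = 1/(2*π), achieved by sin(2*π·x).
This is the k = 3 harmonic; the ratio L/(kπ) is strictly less than C_P = L/π, consistent with the sharp inequality ||u||_L² ≤ C_P ||u'||_L².


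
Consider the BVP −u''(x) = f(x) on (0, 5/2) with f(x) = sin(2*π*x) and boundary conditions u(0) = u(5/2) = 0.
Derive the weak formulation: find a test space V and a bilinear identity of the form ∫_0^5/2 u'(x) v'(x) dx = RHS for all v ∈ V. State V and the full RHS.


V = H^1_0(0, 5/2) (so v(0) = v(5/2) = 0); weak form: ∫_0^5/2 u'v' dx = ∫_0^5/2 (sin(2*π*x)) v dx for all v ∈ V.

Multiply both sides by a test function v and integrate from 0 to 5/2:
  ∫_0^5/2 −u''(x) v(x) dx = ∫_0^5/2 f(x) v(x) dx.
Integrate the LHS by parts once:
  ∫_0^5/2 −u'' v dx = −[u'(x) v(x)]_0^5/2 + ∫_0^5/2 u'(x) v'(x) dx.
Thus ∫_0^5/2 u'(x) v'(x) dx = ∫_0^5/2 f(x) v(x) dx + [u'(x) v(x)]_0^5/2.
Choose V so that boundary terms are either known or forced to vanish.
u is Dirichlet: u(0) = u(5/2) = 0. Let V = H^1_0(0, 5/2); then v(0) = v(5/2) = 0, and [u' v]_0^5/2 = 0.
Weak formulation: find u (satisfying any essential BC) such that ∫_0^5/2 u'(x) v'(x) dx = ∫_0^5/2 f v dx for all v ∈ V.
Substituting f(x) = sin(2*π*x), the right-hand side is ∫_0^5/2 (sin(2*π*x)) v dx.


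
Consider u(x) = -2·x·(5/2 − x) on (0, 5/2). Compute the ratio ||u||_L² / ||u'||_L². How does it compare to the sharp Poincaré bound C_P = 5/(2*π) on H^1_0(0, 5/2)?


||u||_L² / ||u'||_L² = sqrt(10)/4 < C_P = 5/(2*π).

u(x) = -2·x·(5/2 − x), so u'(x) = 4*x - 5.
u(x) = -2·x·(5/2 − x) vanishes at x = 0 and x = 5/2, so u ∈ H^1_0(0, 5/2). Differentiate via the product rule and integrate the resulting polynomials term by term.
  ∫_0^5/2 u² dx = ∫_0^5/2 (4*x^4 - 20*x^3 + 25*x^2) dx. Term by term:
    ∫_0^5/2 4*x^4 dx = 625/8;  ∫_0^5/2 -20*x^3 dx = -3125/16;  ∫_0^5/2 25*x^2 dx = 3125/24.
  Sum: 625/8 − 3125/16 + 3125/24 = 625/48.
  ∫_0^5/2 (u')² dx = ∫_0^5/2 (16*x^2 - 40*x + 25) dx. Term by term:
    ∫_0^5/2 16*x^2 dx = 250/3;  ∫_0^5/2 -40*x dx = -125;  ∫_0^5/2 25 dx = 125/2.
  Sum: 250/3 − 125 + 125/2 = 125/6.
∫_0^5/2 u² dx = 625/48, so ||u||_L² = 25*sqrt(3)/12.
∫_0^5/2 (u')² dx = 125/6, so ||u'||_L² = 5*sqrt(30)/6.
Ratio ||u||_L² / ||u'||_L² = sqrt(10)/4.
Sharp Poincaré constant on H^1_0(0, 5/2) is C_P = L/π = 5/(2*π), achieved by sin(2*π/5·x).
A polynomial bump cannot attain the sharp Poincaré constant (only the first sine eigenfunction does), so the ratio is strictly less than C_P, consistent with ||u||_L² ≤ C_P ||u'||_L².


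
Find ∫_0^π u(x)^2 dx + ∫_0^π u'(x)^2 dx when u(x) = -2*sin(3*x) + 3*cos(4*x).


||u||_{H^1(0,π)}^2 = 1224/7 + 193*π/2

u'(x) = -12*sin(4*x) - 6*cos(3*x).
Expand u² and (u')² and integrate term by term on (0, π), using: for integers n ≥ 1, ∫_0^π sin²(nx) dx = ∫_0^π cos²(nx) dx = π/2; for n ≠ n', ∫_0^π sin(nx)sin(n'x) dx = ∫_0^π cos(nx)cos(n'x) dx = 0; and by product-to-sum, ∫_0^π sin(nx)cos(n'x) dx = ½∫_0^π [sin((n+n')x) + sin((n−n')x)] dx, which is 0 when n+n' is even and 2n/(n²−n'²) when n+n' is odd (it need not vanish on (0, π)).
  u² squared terms: (-2)²·∫sin(3x)² dx = 4·π/2 = 2*π;  (3)²·∫cos(4x)² dx = 9·π/2 = 9*π/2.
  u² cross terms: 2·(-2)·(3)·∫sin(3x)·cos(4x) dx = -12·(-6/7) = 72/7.
  So ∫_0^π u² dx = 2*π + 9*π/2 + 72/7 = 72/7 + 13*π/2.
  (u')² squared terms: (-12)²·∫sin(4x)² dx = 144·π/2 = 72*π;  (-6)²·∫cos(3x)² dx = 36·π/2 = 18*π.
  (u')² cross terms: 2·(-12)·(-6)·∫sin(4x)·cos(3x) dx = 144·(8/7) = 1152/7.
  So ∫_0^π (u')² dx = 72*π + 18*π + 1152/7 = 1152/7 + 90*π.
||u||_{H^1}^2 = (72/7 + 13*π/2) + (1152/7 + 90*π) = 1224/7 + 193*π/2.


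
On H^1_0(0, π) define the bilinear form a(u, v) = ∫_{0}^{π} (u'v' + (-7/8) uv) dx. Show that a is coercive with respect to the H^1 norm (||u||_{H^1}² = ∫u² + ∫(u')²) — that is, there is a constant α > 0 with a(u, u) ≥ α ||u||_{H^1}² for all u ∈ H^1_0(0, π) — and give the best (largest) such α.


α = 1/16

Coercivity of a(·,·) on H^1_0(0, π) means a(u, u) ≥ α ||u||_{H^1}² for every u ∈ H^1_0.
The interval has length L = π, and Poincaré/coercivity depend only on L. Here a(u, u) = ∫(u')² + (-7/8)·∫u².
Here c = -7/8 < 0 with |c| < (π/L)² = 1, so coercivity still holds. The condition a(u,u) ≥ α||u||_{H^1}² reads (1−α)∫(u')² ≥ (α−c)∫u². Any admissible α is ≤ 1 (rapidly oscillating u have ∫u²/∫(u')² → 0), and α = 1 would force 0 ≥ (1−c)∫u², impossible since c < 1; so 1−α > 0. By the sharp Poincaré inequality on H^1_0 of an interval of length L, ∫(u')² ≥ (π/L)²∫u² with equality for the first sine mode sin(π(x−x₀)/L) (x₀ the left endpoint), so the inequality holds for all u iff (1−α)(π/L)² ≥ α − c, i.e. α ≤ ((π/L)² + c)/((π/L)² + 1) = (1 + c(L/π)²)/(1 + (L/π)²). (Direct route, valid since c ≤ 0: Poincaré gives c∫u² ≥ c(L/π)²∫(u')², so a(u,u) ≥ (1 + c(L/π)²)∫(u')², while ||u||_{H^1}² ≤ (1 + (L/π)²)∫(u')²; dividing yields the same α.) With (π/L)² = 1 and c = -7/8, the largest admissible constant is α = ((π/L)² + c)/((π/L)² + 1).
Simplifying, α = 1/16.


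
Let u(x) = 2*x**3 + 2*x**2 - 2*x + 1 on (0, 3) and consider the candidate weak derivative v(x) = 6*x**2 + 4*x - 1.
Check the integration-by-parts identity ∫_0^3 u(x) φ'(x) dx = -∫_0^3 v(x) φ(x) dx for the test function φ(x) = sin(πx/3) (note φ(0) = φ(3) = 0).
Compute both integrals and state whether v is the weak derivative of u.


LHS = -186/π + 648/π^3, RHS = -192/π + 648/π^3. No, v is not the weak derivative of u.

u(x) = 2*x**3 + 2*x**2 - 2*x + 1, classical derivative u'(x) = 6*x**2 + 4*x - 2.
φ(x) = sin(πx/3), so φ'(x) = π*cos(π*x/3)/3.
Note φ(0) = φ(3) = 0, so the boundary term u·φ vanishes.
LHS = ∫_0^3 u(x) φ'(x) dx = ∫_0^3 (2*π*x^3*cos(π*x/3)/3 + 2*π*x^2*cos(π*x/3)/3 - 2*π*x*cos(π*x/3)/3 + π*cos(π*x/3)/3) dx. Term by term:
  ∫_0^3 π*cos(π*x/3)/3 dx = 0;  ∫_0^3 -2*π*x*cos(π*x/3)/3 dx = 12/π;  ∫_0^3 2*π*x^2*cos(π*x/3)/3 dx = -36/π;
  ∫_0^3 2*π*x^3*cos(π*x/3)/3 dx = -162/π + 648/π^3.
Sum: 0 + 12/π − 36/π + -162/π + 648/π^3 = -186/π + 648/π^3.
So LHS = -186/π + 648/π^3.
∫_0^3 v(x) φ(x) dx = ∫_0^3 (6*x^2*sin(π*x/3) + 4*x*sin(π*x/3) - sin(π*x/3)) dx. Term by term:
  ∫_0^3 -sin(π*x/3) dx = -6/π;  ∫_0^3 4*x*sin(π*x/3) dx = 36/π;  ∫_0^3 6*x^2*sin(π*x/3) dx = -648/π^3 + 162/π.
Sum: -6/π + 36/π + -648/π^3 + 162/π = -648/π^3 + 192/π.
So RHS = -∫_0^3 v(x) φ(x) dx = -192/π + 648/π^3.
LHS − RHS = 6/π ≠ 0, so the identity fails.
(For a valid weak derivative the identity must hold for EVERY test function, in particular this one. The failure shows v is NOT the weak derivative of u.)
Correct weak derivative would be u'(x) = 6*x**2 + 4*x - 2.


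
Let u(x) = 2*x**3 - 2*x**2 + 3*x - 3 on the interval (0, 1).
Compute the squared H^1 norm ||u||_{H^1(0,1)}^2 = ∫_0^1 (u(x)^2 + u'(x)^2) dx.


||u||_{H^1}^2 = 454/35

The H^1 norm (squared) on an interval (0, L) is
  ||u||_{H^1}^2 = ∫_0^L u(x)^2 dx + ∫_0^L u'(x)^2 dx.
Compute u'(x) = 6*x**2 - 4*x + 3.
Then u(x)^2 = 4*x**6 - 8*x**5 + 16*x**4 - 24*x**3 + 21*x**2 - 18*x + 9 and u'(x)^2 = 36*x**4 - 48*x**3 + 52*x**2 - 24*x + 9.
Integrate each monomial from 0 to 1 using ∫_0^1 c·x^n dx = c·1^(n+1)/(n+1):
  ∫_0^1 u(x)^2 dx = ∫_0^1 (4*x^6 - 8*x^5 + 16*x^4 - 24*x^3 + 21*x^2 - 18*x + 9) dx. Term by term:
    ∫_0^1 4*x^6 dx = 4/7;  ∫_0^1 -8*x^5 dx = -4/3;  ∫_0^1 16*x^4 dx = 16/5;
    ∫_0^1 -24*x^3 dx = -6;  ∫_0^1 21*x^2 dx = 7;  ∫_0^1 -18*x dx = -9;
    ∫_0^1 9 dx = 9.
  Sum: 4/7 − 4/3 + 16/5 − 6 + 7 − 9 + 9 = 361/105.
  ∫_0^1 u'(x)^2 dx = ∫_0^1 (36*x^4 - 48*x^3 + 52*x^2 - 24*x + 9) dx. Term by term:
    ∫_0^1 36*x^4 dx = 36/5;  ∫_0^1 -48*x^3 dx = -12;  ∫_0^1 52*x^2 dx = 52/3;
    ∫_0^1 -24*x dx = -12;  ∫_0^1 9 dx = 9.
  Sum: 36/5 − 12 + 52/3 − 12 + 9 = 143/15.
Adding: ||u||_{H^1}^2 = 361/105 + 143/15 = 454/35.


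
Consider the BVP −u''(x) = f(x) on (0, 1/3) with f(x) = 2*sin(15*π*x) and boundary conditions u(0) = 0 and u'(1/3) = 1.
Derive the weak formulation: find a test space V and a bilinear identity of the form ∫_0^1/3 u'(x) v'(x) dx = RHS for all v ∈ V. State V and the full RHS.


V = {v ∈ H^1(0, 1/3) : v(0) = 0} (test functions vanish at x = 0 where u is specified); weak form: ∫_0^1/3 u'v' dx = ∫_0^1/3 (2*sin(15*π*x)) v dx + v(1/3) for all v ∈ V.

Multiply both sides by a test function v and integrate from 0 to 1/3:
  ∫_0^1/3 −u''(x) v(x) dx = ∫_0^1/3 f(x) v(x) dx.
Integrate the LHS by parts once:
  ∫_0^1/3 −u'' v dx = −[u'(x) v(x)]_0^1/3 + ∫_0^1/3 u'(x) v'(x) dx.
Thus ∫_0^1/3 u'(x) v'(x) dx = ∫_0^1/3 f(x) v(x) dx + [u'(x) v(x)]_0^1/3.
Choose V so that boundary terms are either known or forced to vanish.
Mixed BC: u(0) = 0 (Dirichlet) and u'(1/3) = 1 (Neumann). Define V = {v ∈ H^1(0, 1/3) : v(0) = 0}. Then [u' v]_0^1/3 = u'(1/3)·v(1/3) − u'(0)·0 = v(1/3).
Weak formulation: find u (satisfying any essential BC) such that ∫_0^1/3 u'(x) v'(x) dx = ∫_0^1/3 f v dx + v(1/3) for all v ∈ V (Dirichlet at 0 absorbed into V; Neumann datum at x = 1/3 contributes the boundary term).
Substituting f(x) = 2*sin(15*π*x), the right-hand side is ∫_0^1/3 (2*sin(15*π*x)) v dx + v(1/3).


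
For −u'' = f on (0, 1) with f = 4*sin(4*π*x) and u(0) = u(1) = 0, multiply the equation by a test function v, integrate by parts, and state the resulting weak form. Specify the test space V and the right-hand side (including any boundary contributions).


V = H^1_0(0, 1) (so v(0) = v(1) = 0); weak form: ∫_0^1 u'v' dx = ∫_0^1 (4*sin(4*π*x)) v dx for all v ∈ V.

Multiply both sides by a test function v and integrate from 0 to 1:
  ∫_0^1 −u''(x) v(x) dx = ∫_0^1 f(x) v(x) dx.
Integrate the LHS by parts once:
  ∫_0^1 −u'' v dx = −[u'(x) v(x)]_0^1 + ∫_0^1 u'(x) v'(x) dx.
Thus ∫_0^1 u'(x) v'(x) dx = ∫_0^1 f(x) v(x) dx + [u'(x) v(x)]_0^1.
Choose V so that boundary terms are either known or forced to vanish.
u is Dirichlet: u(0) = u(1) = 0. Let V = H^1_0(0, 1); then v(0) = v(1) = 0, and [u' v]_0^1 = 0.
Weak formulation: find u (satisfying any essential BC) such that ∫_0^1 u'(x) v'(x) dx = ∫_0^1 f v dx for all v ∈ V.
Substituting f(x) = 4*sin(4*π*x), the right-hand side is ∫_0^1 (4*sin(4*π*x)) v dx.


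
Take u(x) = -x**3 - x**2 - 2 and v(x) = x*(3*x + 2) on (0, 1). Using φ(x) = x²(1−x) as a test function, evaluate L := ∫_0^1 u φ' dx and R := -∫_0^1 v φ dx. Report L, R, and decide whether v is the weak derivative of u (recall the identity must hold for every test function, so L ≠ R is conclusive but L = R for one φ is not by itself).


LHS = 1/5, RHS = -1/5. No, v is not the weak derivative of u.

u(x) = -x**3 - x**2 - 2, classical derivative u'(x) = -3*x**2 - 2*x.
φ(x) = x²(1−x), so φ'(x) = x*(2 - 3*x).
Note φ(0) = φ(1) = 0, so the boundary term u·φ vanishes.
LHS = ∫_0^1 u(x) φ'(x) dx = ∫_0^1 (3*x^5 + x^4 - 2*x^3 + 6*x^2 - 4*x) dx. Term by term:
  ∫_0^1 3*x^5 dx = 1/2;  ∫_0^1 x^4 dx = 1/5;  ∫_0^1 -2*x^3 dx = -1/2;
  ∫_0^1 6*x^2 dx = 2;  ∫_0^1 -4*x dx = -2.
Sum: 1/2 + 1/5 − 1/2 + 2 − 2 = 1/5.
So LHS = 1/5.
∫_0^1 v(x) φ(x) dx = ∫_0^1 (-3*x^5 + x^4 + 2*x^3) dx. Term by term:
  ∫_0^1 -3*x^5 dx = -1/2;  ∫_0^1 x^4 dx = 1/5;  ∫_0^1 2*x^3 dx = 1/2.
Sum: -1/2 + 1/5 + 1/2 = 1/5.
So RHS = -∫_0^1 v(x) φ(x) dx = -1/5.
LHS − RHS = 2/5 ≠ 0, so the identity fails.
(For a valid weak derivative the identity must hold for EVERY test function, in particular this one. The failure shows v is NOT the weak derivative of u.)
Correct weak derivative would be u'(x) = -3*x**2 - 2*x.


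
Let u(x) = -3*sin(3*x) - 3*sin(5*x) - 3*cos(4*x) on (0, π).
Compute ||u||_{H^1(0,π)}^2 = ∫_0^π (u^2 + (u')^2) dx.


||u||_{H^1(0,π)}^2 = 544/7 + 477*π/2

u'(x) = 12*sin(4*x) - 9*cos(3*x) - 15*cos(5*x).
Expand u² and (u')² and integrate term by term on (0, π), using: for integers n ≥ 1, ∫_0^π sin²(nx) dx = ∫_0^π cos²(nx) dx = π/2; for n ≠ n', ∫_0^π sin(nx)sin(n'x) dx = ∫_0^π cos(nx)cos(n'x) dx = 0; and by product-to-sum, ∫_0^π sin(nx)cos(n'x) dx = ½∫_0^π [sin((n+n')x) + sin((n−n')x)] dx, which is 0 when n+n' is even and 2n/(n²−n'²) when n+n' is odd (it need not vanish on (0, π)).
  u² squared terms: (-3)²·∫cos(4x)² dx = 9·π/2 = 9*π/2;  (-3)²·∫sin(3x)² dx = 9·π/2 = 9*π/2;  (-3)²·∫sin(5x)² dx = 9·π/2 = 9*π/2.
  u² cross terms: 2·(-3)·(-3)·∫cos(4x)·sin(3x) dx = 18·(-6/7) = -108/7;  2·(-3)·(-3)·∫cos(4x)·sin(5x) dx = 18·(10/9) = 20;  2·(-3)·(-3)·∫sin(3x)·sin(5x) dx = 18·(0) = 0.
  So ∫_0^π u² dx = 9*π/2 + 9*π/2 + 9*π/2 − 108/7 + 20 + 0 = 32/7 + 27*π/2.
  (u')² squared terms: (-15)²·∫cos(5x)² dx = 225·π/2 = 225*π/2;  (-9)²·∫cos(3x)² dx = 81·π/2 = 81*π/2;  (12)²·∫sin(4x)² dx = 144·π/2 = 72*π.
  (u')² cross terms: 2·(-15)·(-9)·∫cos(5x)·cos(3x) dx = 270·(0) = 0;  2·(-15)·(12)·∫cos(5x)·sin(4x) dx = -360·(-8/9) = 320;  2·(-9)·(12)·∫cos(3x)·sin(4x) dx = -216·(8/7) = -1728/7.
  So ∫_0^π (u')² dx = 225*π/2 + 81*π/2 + 72*π + 0 + 320 − 1728/7 = 512/7 + 225*π.
||u||_{H^1}^2 = (32/7 + 27*π/2) + (512/7 + 225*π) = 544/7 + 477*π/2.


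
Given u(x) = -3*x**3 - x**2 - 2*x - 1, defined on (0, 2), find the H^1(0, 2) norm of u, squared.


||u||_{H^1}^2 = 122938/105

The H^1 norm (squared) on an interval (0, L) is
  ||u||_{H^1}^2 = ∫_0^L u(x)^2 dx + ∫_0^L u'(x)^2 dx.
Compute u'(x) = -9*x**2 - 2*x - 2.
Then u(x)^2 = 9*x**6 + 6*x**5 + 13*x**4 + 10*x**3 + 6*x**2 + 4*x + 1 and u'(x)^2 = 81*x**4 + 36*x**3 + 40*x**2 + 8*x + 4.
Integrate each monomial from 0 to 2 using ∫_0^2 c·x^n dx = c·2^(n+1)/(n+1):
  ∫_0^2 u(x)^2 dx = ∫_0^2 (9*x^6 + 6*x^5 + 13*x^4 + 10*x^3 + 6*x^2 + 4*x + 1) dx. Term by term:
    ∫_0^2 9*x^6 dx = 1152/7;  ∫_0^2 6*x^5 dx = 64;  ∫_0^2 13*x^4 dx = 416/5;
    ∫_0^2 10*x^3 dx = 40;  ∫_0^2 6*x^2 dx = 16;  ∫_0^2 4*x dx = 8;
    ∫_0^2 1 dx = 2.
  Sum: 1152/7 + 64 + 416/5 + 40 + 16 + 8 + 2 = 13222/35.
  ∫_0^2 u'(x)^2 dx = ∫_0^2 (81*x^4 + 36*x^3 + 40*x^2 + 8*x + 4) dx. Term by term:
    ∫_0^2 81*x^4 dx = 2592/5;  ∫_0^2 36*x^3 dx = 144;  ∫_0^2 40*x^2 dx = 320/3;
    ∫_0^2 8*x dx = 16;  ∫_0^2 4 dx = 8.
  Sum: 2592/5 + 144 + 320/3 + 16 + 8 = 11896/15.
Adding: ||u||_{H^1}^2 = 13222/35 + 11896/15 = 122938/105.


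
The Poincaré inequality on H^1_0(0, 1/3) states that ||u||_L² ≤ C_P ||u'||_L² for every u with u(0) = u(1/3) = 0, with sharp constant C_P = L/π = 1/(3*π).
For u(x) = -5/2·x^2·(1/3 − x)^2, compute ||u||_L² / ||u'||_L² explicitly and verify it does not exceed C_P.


||u||_L² / ||u'||_L² = sqrt(3)/18 < C_P = 1/(3*π).

u(x) = -5/2·x^2·(1/3 − x)^2, so u'(x) = 5*x*(-18*x^2 + 9*x - 1)/9.
u(x) = -5/2·x^2·(1/3 − x)^2 vanishes at x = 0 and x = 1/3, so u ∈ H^1_0(0, 1/3). Differentiate via the product rule and integrate the resulting polynomials term by term.
  ∫_0^1/3 u² dx = ∫_0^1/3 (25*x^8/4 - 25*x^7/3 + 25*x^6/6 - 25*x^5/27 + 25*x^4/324) dx. Term by term:
    ∫_0^1/3 25*x^8/4 dx = 25/708588;  ∫_0^1/3 -25*x^7/3 dx = -25/157464;  ∫_0^1/3 25*x^6/6 dx = 25/91854;
    ∫_0^1/3 -25*x^5/27 dx = -25/118098;  ∫_0^1/3 25*x^4/324 dx = 5/78732.
  Sum: 25/708588 − 25/157464 + 25/91854 − 25/118098 + 5/78732 = 5/9920232.
  ∫_0^1/3 (u')² dx = ∫_0^1/3 (100*x^6 - 100*x^5 + 325*x^4/9 - 50*x^3/9 + 25*x^2/81) dx. Term by term:
    ∫_0^1/3 100*x^6 dx = 100/15309;  ∫_0^1/3 -100*x^5 dx = -50/2187;  ∫_0^1/3 325*x^4/9 dx = 65/2187;
    ∫_0^1/3 -50*x^3/9 dx = -25/1458;  ∫_0^1/3 25*x^2/81 dx = 25/6561.
  Sum: 100/15309 − 50/2187 + 65/2187 − 25/1458 + 25/6561 = 5/91854.
∫_0^1/3 u² dx = 5/9920232, so ||u||_L² = sqrt(210)/20412.
∫_0^1/3 (u')² dx = 5/91854, so ||u'||_L² = sqrt(70)/1134.
Ratio ||u||_L² / ||u'||_L² = sqrt(3)/18.
Sharp Poincaré constant on H^1_0(0, 1/3) is C_P = L/π = 1/(3*π), achieved by sin(3*π·x).
A polynomial bump cannot attain the sharp Poincaré constant (only the first sine eigenfunction does), so the ratio is strictly less than C_P, consistent with ||u||_L² ≤ C_P ||u'||_L².


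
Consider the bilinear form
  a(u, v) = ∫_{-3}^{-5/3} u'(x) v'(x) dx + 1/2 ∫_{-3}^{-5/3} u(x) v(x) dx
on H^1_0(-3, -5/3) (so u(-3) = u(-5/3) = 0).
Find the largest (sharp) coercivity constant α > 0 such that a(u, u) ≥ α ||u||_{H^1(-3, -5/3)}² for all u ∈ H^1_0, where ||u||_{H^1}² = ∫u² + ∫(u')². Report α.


α = (8 + 9*π^2)/(16 + 9*π^2)

Coercivity of a(·,·) on H^1_0(-3, -5/3) means a(u, u) ≥ α ||u||_{H^1}² for every u ∈ H^1_0.
The interval has length L = 4/3, and Poincaré/coercivity depend only on L. Here a(u, u) = ∫(u')² + (1/2)·∫u².
Here 0 < c = 1/2 < 1. The condition a(u,u) ≥ α||u||_{H^1}² reads (1−α)∫(u')² ≥ (α−c)∫u². Any admissible α is ≤ 1 (rapidly oscillating u have ∫u²/∫(u')² → 0), and α = 1 would force 0 ≥ (1−c)∫u², impossible since c < 1; so 1−α > 0. By the sharp Poincaré inequality on H^1_0 of an interval of length L, ∫(u')² ≥ (π/L)²∫u² with equality for the first sine mode sin(π(x−x₀)/L) (x₀ the left endpoint), so the inequality holds for all u iff (1−α)(π/L)² ≥ α − c, i.e. α ≤ ((π/L)² + c)/((π/L)² + 1) = (1 + c(L/π)²)/(1 + (L/π)²). With (π/L)² = 9*π^2/16 and c = 1/2, the largest admissible constant is α = ((π/L)² + c)/((π/L)² + 1).
Simplifying, α = (8 + 9*π^2)/(16 + 9*π^2).
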